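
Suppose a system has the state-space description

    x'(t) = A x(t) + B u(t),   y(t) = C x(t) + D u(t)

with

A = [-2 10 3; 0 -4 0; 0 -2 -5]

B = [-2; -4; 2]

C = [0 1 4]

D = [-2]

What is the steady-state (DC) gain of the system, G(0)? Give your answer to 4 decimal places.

0.2000

G(0) = C(-A)^{-1}B + D = -C A^{-1} B + D.
det A = -40, so A^{-1} = (1/-40)·adj(A) = [[-1/2, -11/10, -3/10], [0, -1/4, 0], [0, 1/10, -1/5]]
A^{-1} B = [24/5, 1, -4/5]^T
C A^{-1} B = -11/5
G(0) = D - C A^{-1} B = -2 - (-11/5) = 1/5 ≈ 0.2000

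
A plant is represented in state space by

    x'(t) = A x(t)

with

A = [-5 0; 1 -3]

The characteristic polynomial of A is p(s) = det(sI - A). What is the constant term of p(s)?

For a 2×2 matrix, det(sI - A) = s^2 - (tr A)s + det A.
tr A = -8, det A = 15.
So p(s) = s^2 + 8s + 15.
The constant term is 15.

15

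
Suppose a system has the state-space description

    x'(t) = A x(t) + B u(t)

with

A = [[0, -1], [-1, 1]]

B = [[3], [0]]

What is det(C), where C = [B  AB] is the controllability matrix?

AB = [[0], [-3]]
Controllability matrix C = [B  AB] = [[3, 0], [0, -3]]
det(C) = 3·(-3) - 0·0 = -9 - 0 = -9
Since det(C) ≠ 0, rank(C) = 2 and the system is completely controllable.

-9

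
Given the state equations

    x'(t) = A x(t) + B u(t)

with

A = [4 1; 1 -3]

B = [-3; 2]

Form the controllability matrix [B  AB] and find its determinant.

47

AB = [[-10], [-9]]
Controllability matrix C = [B  AB] = [[-3, -10], [2, -9]]
det(C) = (-3)·(-9) - (-10)·2 = 27 - (-20) = 47
Since det(C) ≠ 0, rank(C) = 2 and the system is completely controllable.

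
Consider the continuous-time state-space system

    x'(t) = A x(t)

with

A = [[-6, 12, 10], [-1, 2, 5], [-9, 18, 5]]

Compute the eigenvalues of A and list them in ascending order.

det(sI - A) = s^3 - (tr A)s^2 + (M11 + M22 + M33)s - det A, where Mii is the 2×2 principal minor of A obtained by deleting row i and column i.
tr A = (-6) + 2 + 5 = 1; M11 = 2·5 - 5·18 = 10 - 90 = -80; M22 = (-6)·5 - 10·(-9) = -30 - (-90) = 60; M33 = (-6)·2 - 12·(-1) = -12 - (-12) = 0; sum of minors = -20.
det A = (-6)·(2·5 - 5·18) - 12·((-1)·5 - 5·(-9)) + 10·((-1)·18 - 2·(-9)) = (-6)·(-80) - 12·40 + 10·0 = 0.
So p(s) = det(sI - A) = s^3 - s^2 - 20s.
The constant term is 0, so p(s) = s(s^2 - s - 20).
Factor s^2 - s - 20: two numbers with sum 1 and product -20 are 5 and -4, so s^2 - s - 20 = (s - 5)(s + 4).
Hence p(s) = s (s - 5) (s + 4), with roots -4, 0, 5.
At least one eigenvalue has non-negative real part, so the system is not asymptotically stable.

-4, 0, 5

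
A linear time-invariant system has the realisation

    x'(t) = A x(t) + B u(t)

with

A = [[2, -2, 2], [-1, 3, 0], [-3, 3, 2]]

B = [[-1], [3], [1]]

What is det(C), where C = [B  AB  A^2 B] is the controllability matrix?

768

AB = [[-6], [10], [14]]
A^2B = [[-4], [36], [76]]
Controllability matrix C = [B  AB  A^2B] = [[-1, -6, -4], [3, 10, 36], [1, 14, 76]]
Expanding along the first row, det(C) = (-1)·(10·76 - 36·14) - (-6)·(3·76 - 36·1) + (-4)·(3·14 - 10·1) = (-1)·256 - (-6)·192 + (-4)·32 = 768
Since det(C) ≠ 0, rank(C) = 3 and the system is completely controllable.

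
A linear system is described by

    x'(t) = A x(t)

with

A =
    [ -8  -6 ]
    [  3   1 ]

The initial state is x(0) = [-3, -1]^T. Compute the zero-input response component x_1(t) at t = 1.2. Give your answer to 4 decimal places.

0.4338

det(sI - A) = s^2 - (tr A)s + det A, with tr A = (-8) + 1 = -7 and det A = (-8)·1 - (-6)·3 = -8 - (-18) = 10.
So p(s) = det(sI - A) = s^2 + 7s + 10.
Factor s^2 + 7s + 10: two numbers with sum -7 and product 10 are -2 and -5, so s^2 + 7s + 10 = (s + 2)(s + 5).
Hence p(s) = (s + 2) (s + 5), with roots -5, -2.
The eigenvalues -5, -2 are distinct and real, so A is diagonalisable and x(t) = e^{At} x(0) = V diag(e^{λ_i t}) V^{-1} x(0), where the columns of V are the eigenvectors.
λ = -5: A - (-5)I = [[-3, -6], [3, 6]]. Row 1 gives (-3)·v1 + (-6)·v2 = 0, so take v_1 = [2, -1]^T.
λ = -2: A - (-2)I = [[-6, -6], [3, 3]]. Row 1 gives (-6)·v1 + (-6)·v2 = 0, so take v_2 = [1, -1]^T.
V = [v_1 v_2] = [[2, 1], [-1, -1]] has det V = -1, so V^{-1} = adj(V)/det V = [[1, 1], [-1, -2]].
Modal coordinates z(0) = V^{-1} x(0): 1·(-3) + 1·(-1) = -4; (-1)·(-3) + (-2)·(-1) = 5; so z(0) = [-4, 5]^T.
x_1(t) = Σ_i (v_i)_1 · z_i(0) · e^{λ_i t} (row 1 of V times the modal terms).
x_1(1.2) = 2·(-4)·e^{-5·1.2} + 1·5·e^{-2·1.2} = (-8)·0.002479 + 5·0.090718 = 0.4338.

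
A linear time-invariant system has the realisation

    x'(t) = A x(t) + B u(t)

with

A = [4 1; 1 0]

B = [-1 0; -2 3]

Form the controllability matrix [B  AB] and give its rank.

2

AB = [[-6, 3], [-1, 0]]
Controllability matrix C = [B  AB] = [[-1, 0, -6, 3], [-2, 3, -1, 0]]
Take the 2×2 submatrix of C formed by columns 1, 2: [[-1, 0], [-2, 3]]. Its determinant is (-1)·3 - 0·(-2) = -3 - 0 = -3 ≠ 0.
So rank(C) ≥ 2; since C has 2 rows, rank(C) = 2.
rank(C) = 2 = n, so the pair (A, B) is completely controllable.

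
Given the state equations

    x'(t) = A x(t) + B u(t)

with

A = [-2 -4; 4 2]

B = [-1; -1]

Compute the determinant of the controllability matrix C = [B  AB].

AB = [[6], [-6]]
Controllability matrix C = [B  AB] = [[-1, 6], [-1, -6]]
det(C) = (-1)·(-6) - 6·(-1) = 6 - (-6) = 12
Since det(C) ≠ 0, rank(C) = 2 and the system is completely controllable.

12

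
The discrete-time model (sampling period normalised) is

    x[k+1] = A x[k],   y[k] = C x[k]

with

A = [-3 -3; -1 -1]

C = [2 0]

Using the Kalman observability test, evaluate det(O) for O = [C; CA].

CA = [[-6, -6]]
Observability matrix O = [C; CA] = [[2, 0], [-6, -6]]
det(O) = 2·(-6) - 0·(-6) = -12 - 0 = -12
Since det(O) ≠ 0, rank(O) = 2 and the system is completely observable.

-12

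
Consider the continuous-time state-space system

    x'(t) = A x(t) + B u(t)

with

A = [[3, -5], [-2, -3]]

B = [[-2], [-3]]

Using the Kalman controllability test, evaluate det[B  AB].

1

AB = [[9], [13]]
Controllability matrix C = [B  AB] = [[-2, 9], [-3, 13]]
det(C) = (-2)·13 - 9·(-3) = -26 - (-27) = 1
Since det(C) ≠ 0, rank(C) = 2 and the system is completely controllable.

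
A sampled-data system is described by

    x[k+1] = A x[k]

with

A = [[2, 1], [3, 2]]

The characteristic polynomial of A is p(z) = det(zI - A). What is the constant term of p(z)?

For a 2×2 matrix, det(zI - A) = z^2 - (tr A)z + det A.
tr A = 4, det A = 1.
So p(z) = z^2 - 4z + 1.
The constant term is 1.

1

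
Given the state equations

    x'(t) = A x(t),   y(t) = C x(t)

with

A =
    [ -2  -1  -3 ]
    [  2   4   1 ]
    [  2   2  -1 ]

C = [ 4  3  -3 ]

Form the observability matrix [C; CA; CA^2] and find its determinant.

1120

CA = [[-8, 2, -6]]
CA^2 = [[8, 4, 32]]
Observability matrix O = [C; CA; CA^2] = [[4, 3, -3], [-8, 2, -6], [8, 4, 32]]
Expanding along the first row, det(O) = 4·(2·32 - (-6)·4) - 3·((-8)·32 - (-6)·8) + (-3)·((-8)·4 - 2·8) = 4·88 - 3·(-208) + (-3)·(-48) = 1120
Since det(O) ≠ 0, rank(O) = 3 and the system is completely observable.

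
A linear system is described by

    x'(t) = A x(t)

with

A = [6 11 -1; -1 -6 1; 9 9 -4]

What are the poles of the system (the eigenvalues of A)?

det(sI - A) = s^3 - (tr A)s^2 + (M11 + M22 + M33)s - det A, where Mii is the 2×2 principal minor of A obtained by deleting row i and column i.
tr A = 6 + (-6) + (-4) = -4; M11 = (-6)·(-4) - 1·9 = 24 - 9 = 15; M22 = 6·(-4) - (-1)·9 = -24 - (-9) = -15; M33 = 6·(-6) - 11·(-1) = -36 - (-11) = -25; sum of minors = -25.
det A = 6·((-6)·(-4) - 1·9) - 11·((-1)·(-4) - 1·9) + (-1)·((-1)·9 - (-6)·9) = 6·15 - 11·(-5) + (-1)·45 = 100.
So p(s) = det(sI - A) = s^3 + 4s^2 - 25s - 100.
Rational-root test: any integer root divides -100. Testing small divisors, s = -4 works: p(-4) = -64 + 64 + 100 + (-100) = 0, so (s + 4) is a factor.
Dividing, p(s) = (s + 4)(s^2 - 25).
Factor s^2 - 25: two numbers with sum 0 and product -25 are 5 and -5, so s^2 - 25 = (s - 5)(s + 5).
Hence p(s) = (s - 5) (s + 4) (s + 5), with roots -5, -4, 5.
At least one eigenvalue has non-negative real part, so the system is not asymptotically stable.

-5, -4, 5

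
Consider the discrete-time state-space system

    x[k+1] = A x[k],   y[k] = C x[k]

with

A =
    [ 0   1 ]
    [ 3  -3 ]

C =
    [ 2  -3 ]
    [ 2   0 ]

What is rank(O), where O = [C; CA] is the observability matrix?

CA = [[-9, 11], [0, 2]]
Observability matrix O = [C; CA] = [[2, -3], [2, 0], [-9, 11], [0, 2]]
Take the 2×2 submatrix of O formed by rows 1, 2: [[2, -3], [2, 0]]. Its determinant is 2·0 - (-3)·2 = 0 - (-6) = 6 ≠ 0.
So rank(O) ≥ 2; since O has 2 columns, rank(O) = 2.
rank(O) = 2 = n, so the pair (A, C) is completely observable.

2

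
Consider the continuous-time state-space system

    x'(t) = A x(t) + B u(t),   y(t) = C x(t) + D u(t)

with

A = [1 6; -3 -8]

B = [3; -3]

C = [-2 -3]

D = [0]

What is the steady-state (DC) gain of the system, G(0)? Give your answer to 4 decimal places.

0.6000

G(0) = C(-A)^{-1}B + D = -C A^{-1} B + D.
det A = 10, so A^{-1} = (1/10)·adj(A) = [[-4/5, -3/5], [3/10, 1/10]]
A^{-1} B = [-3/5, 3/5]^T
C A^{-1} B = -3/5
G(0) = D - C A^{-1} B = 0 - (-3/5) = 3/5 ≈ 0.6000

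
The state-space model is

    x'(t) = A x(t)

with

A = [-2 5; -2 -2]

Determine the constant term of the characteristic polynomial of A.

For a 2×2 matrix, det(sI - A) = s^2 - (tr A)s + det A.
tr A = -4, det A = 14.
So p(s) = s^2 + 4s + 14.
The constant term is 14.

14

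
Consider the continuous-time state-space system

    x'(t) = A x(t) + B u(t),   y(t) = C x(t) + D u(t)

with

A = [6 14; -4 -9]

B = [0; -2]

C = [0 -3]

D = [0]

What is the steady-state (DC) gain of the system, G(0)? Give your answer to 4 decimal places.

-18.0000

G(0) = C(-A)^{-1}B + D = -C A^{-1} B + D.
det A = 2, so A^{-1} = (1/2)·adj(A) = [[-9/2, -7], [2, 3]]
A^{-1} B = [14, -6]^T
C A^{-1} B = 18
G(0) = D - C A^{-1} B = 0 - (18) = -18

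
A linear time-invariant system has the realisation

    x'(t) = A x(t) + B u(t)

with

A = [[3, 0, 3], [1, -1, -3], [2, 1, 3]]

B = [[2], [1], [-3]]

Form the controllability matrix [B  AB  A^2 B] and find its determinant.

AB = [[-3], [10], [-4]]
A^2B = [[-21], [-1], [-8]]
Controllability matrix C = [B  AB  A^2B] = [[2, -3, -21], [1, 10, -1], [-3, -4, -8]]
Expanding along the first row, det(C) = 2·(10·(-8) - (-1)·(-4)) - (-3)·(1·(-8) - (-1)·(-3)) + (-21)·(1·(-4) - 10·(-3)) = 2·(-84) - (-3)·(-11) + (-21)·26 = -747
Since det(C) ≠ 0, rank(C) = 3 and the system is completely controllable.

-747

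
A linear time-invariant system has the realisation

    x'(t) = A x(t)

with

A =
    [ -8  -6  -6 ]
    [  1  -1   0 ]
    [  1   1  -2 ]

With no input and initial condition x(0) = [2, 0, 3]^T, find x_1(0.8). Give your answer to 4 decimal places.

det(sI - A) = s^3 - (tr A)s^2 + (M11 + M22 + M33)s - det A, where Mii is the 2×2 principal minor of A obtained by deleting row i and column i.
tr A = (-8) + (-1) + (-2) = -11; M11 = (-1)·(-2) - 0·1 = 2 - 0 = 2; M22 = (-8)·(-2) - (-6)·1 = 16 - (-6) = 22; M33 = (-8)·(-1) - (-6)·1 = 8 - (-6) = 14; sum of minors = 38.
det A = (-8)·((-1)·(-2) - 0·1) - (-6)·(1·(-2) - 0·1) + (-6)·(1·1 - (-1)·1) = (-8)·2 - (-6)·(-2) + (-6)·2 = -40.
So p(s) = det(sI - A) = s^3 + 11s^2 + 38s + 40.
Rational-root test: any integer root divides 40. Testing small divisors, s = -2 works: p(-2) = -8 + 44 + (-76) + 40 = 0, so (s + 2) is a factor.
Dividing, p(s) = (s + 2)(s^2 + 9s + 20).
Factor s^2 + 9s + 20: two numbers with sum -9 and product 20 are -4 and -5, so s^2 + 9s + 20 = (s + 4)(s + 5).
Hence p(s) = (s + 2) (s + 4) (s + 5), with roots -5, -4, -2.
The eigenvalues -5, -4, -2 are distinct and real, so A is diagonalisable and x(t) = e^{At} x(0) = V diag(e^{λ_i t}) V^{-1} x(0), where the columns of V are the eigenvectors.
λ = -5: A - (-5)I = [[-3, -6, -6], [1, 4, 0], [1, 1, 3]]. v must be orthogonal to every row; (row 1) × (row 2) = [24, -6, -6], so take v_1 = [4, -1, -1]^T.
λ = -4: A - (-4)I = [[-4, -6, -6], [1, 3, 0], [1, 1, 2]]. v must be orthogonal to every row; (row 1) × (row 2) = [18, -6, -6], so take v_2 = [-3, 1, 1]^T.
λ = -2: A - (-2)I = [[-6, -6, -6], [1, 1, 0], [1, 1, 0]]. v must be orthogonal to every row; (row 1) × (row 2) = [6, -6, 0], so take v_3 = [-1, 1, 0]^T.
V = [v_1 v_2 v_3] = [[4, -3, -1], [-1, 1, 1], [-1, 1, 0]] has det V = -1, so V^{-1} = adj(V)/det V = [[1, 1, 2], [1, 1, 3], [0, 1, -1]].
Modal coordinates z(0) = V^{-1} x(0): 1·2 + 1·0 + 2·3 = 8; 1·2 + 1·0 + 3·3 = 11; 0·2 + 1·0 + (-1)·3 = -3; so z(0) = [8, 11, -3]^T.
x_1(t) = Σ_i (v_i)_1 · z_i(0) · e^{λ_i t} (row 1 of V times the modal terms).
x_1(0.8) = 4·8·e^{-5·0.8} + (-3)·11·e^{-4·0.8} + (-1)·(-3)·e^{-2·0.8} = 32·0.01831564 + (-33)·0.04076220 + 3·0.20189652 = -0.1534.

-0.1534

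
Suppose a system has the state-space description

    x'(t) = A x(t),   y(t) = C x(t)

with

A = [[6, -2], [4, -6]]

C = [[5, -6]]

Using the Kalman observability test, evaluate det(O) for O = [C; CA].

CA = [[6, 26]]
Observability matrix O = [C; CA] = [[5, -6], [6, 26]]
det(O) = 5·26 - (-6)·6 = 130 - (-36) = 166
Since det(O) ≠ 0, rank(O) = 2 and the system is completely observable.

166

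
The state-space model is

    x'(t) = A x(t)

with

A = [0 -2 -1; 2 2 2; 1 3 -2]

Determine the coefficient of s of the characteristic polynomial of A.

-5

Expand det(sI - A) for the 3×3 matrix.
p(s) = s^3 - 5s + 16.
(Check: constant term = det(-A) = (-1)^3 det A = 16; coefficient of s^2 = -tr A = 0.)
The coefficient of s is -5.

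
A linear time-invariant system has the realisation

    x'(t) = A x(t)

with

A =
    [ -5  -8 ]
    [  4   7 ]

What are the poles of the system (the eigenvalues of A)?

-1, 3

det(sI - A) = s^2 - (tr A)s + det A, with tr A = (-5) + 7 = 2 and det A = (-5)·7 - (-8)·4 = -35 - (-32) = -3.
So p(s) = det(sI - A) = s^2 - 2s - 3.
Factor s^2 - 2s - 3: two numbers with sum 2 and product -3 are 3 and -1, so s^2 - 2s - 3 = (s - 3)(s + 1).
Hence p(s) = (s - 3) (s + 1), with roots -1, 3.
At least one eigenvalue has non-negative real part, so the system is not asymptotically stable.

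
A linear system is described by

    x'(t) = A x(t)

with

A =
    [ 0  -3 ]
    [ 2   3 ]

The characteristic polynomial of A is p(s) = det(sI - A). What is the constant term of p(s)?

6

For a 2×2 matrix, det(sI - A) = s^2 - (tr A)s + det A.
tr A = 3, det A = 6.
So p(s) = s^2 - 3s + 6.
The constant term is 6.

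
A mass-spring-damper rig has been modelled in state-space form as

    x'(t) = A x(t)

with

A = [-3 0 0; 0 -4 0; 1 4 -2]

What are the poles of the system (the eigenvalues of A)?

det(sI - A) = s^3 - (tr A)s^2 + (M11 + M22 + M33)s - det A, where Mii is the 2×2 principal minor of A obtained by deleting row i and column i.
tr A = (-3) + (-4) + (-2) = -9; M11 = (-4)·(-2) - 0·4 = 8 - 0 = 8; M22 = (-3)·(-2) - 0·1 = 6 - 0 = 6; M33 = (-3)·(-4) - 0·0 = 12 - 0 = 12; sum of minors = 26.
det A = (-3)·((-4)·(-2) - 0·4) - 0·(0·(-2) - 0·1) + 0·(0·4 - (-4)·1) = (-3)·8 - 0·0 + 0·4 = -24.
So p(s) = det(sI - A) = s^3 + 9s^2 + 26s + 24.
Rational-root test: any integer root divides 24. Testing small divisors, s = -2 works: p(-2) = -8 + 36 + (-52) + 24 = 0, so (s + 2) is a factor.
Dividing, p(s) = (s + 2)(s^2 + 7s + 12).
Factor s^2 + 7s + 12: two numbers with sum -7 and product 12 are -3 and -4, so s^2 + 7s + 12 = (s + 3)(s + 4).
Hence p(s) = (s + 2) (s + 3) (s + 4), with roots -4, -3, -2.
All eigenvalues have negative real part, so the system is asymptotically stable.

-4, -3, -2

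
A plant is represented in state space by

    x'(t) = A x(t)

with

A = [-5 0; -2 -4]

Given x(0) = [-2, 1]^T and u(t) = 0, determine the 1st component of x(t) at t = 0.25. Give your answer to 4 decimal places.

det(sI - A) = s^2 - (tr A)s + det A, with tr A = (-5) + (-4) = -9 and det A = (-5)·(-4) - 0·(-2) = 20 - 0 = 20.
So p(s) = det(sI - A) = s^2 + 9s + 20.
Factor s^2 + 9s + 20: two numbers with sum -9 and product 20 are -4 and -5, so s^2 + 9s + 20 = (s + 4)(s + 5).
Hence p(s) = (s + 4) (s + 5), with roots -5, -4.
The eigenvalues -5, -4 are distinct and real, so A is diagonalisable and x(t) = e^{At} x(0) = V diag(e^{λ_i t}) V^{-1} x(0), where the columns of V are the eigenvectors.
λ = -5: A - (-5)I = [[0, 0], [-2, 1]]. Row 2 gives (-2)·v1 + 1·v2 = 0, so take v_1 = [1, 2]^T.
λ = -4: A - (-4)I = [[-1, 0], [-2, 0]]. Row 1 gives (-1)·v1 + 0·v2 = 0, so take v_2 = [0, 1]^T.
V = [v_1 v_2] = [[1, 0], [2, 1]] has det V = 1, so V^{-1} = adj(V)/det V = [[1, 0], [-2, 1]].
Modal coordinates z(0) = V^{-1} x(0): 1·(-2) + 0·1 = -2; (-2)·(-2) + 1·1 = 5; so z(0) = [-2, 5]^T.
x_1(t) = Σ_i (v_i)_1 · z_i(0) · e^{λ_i t} (row 1 of V times the modal terms).
x_1(0.25) = 1·(-2)·e^{-5·0.25} + 0·5·e^{-4·0.25} = (-2)·0.286505 + 0·0.367879 = -0.5730.

-0.5730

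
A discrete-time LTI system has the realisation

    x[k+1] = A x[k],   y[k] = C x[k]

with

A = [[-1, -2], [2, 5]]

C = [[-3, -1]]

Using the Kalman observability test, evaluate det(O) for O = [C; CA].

CA = [[1, 1]]
Observability matrix O = [C; CA] = [[-3, -1], [1, 1]]
det(O) = (-3)·1 - (-1)·1 = -3 - (-1) = -2
Since det(O) ≠ 0, rank(O) = 2 and the system is completely observable.

-2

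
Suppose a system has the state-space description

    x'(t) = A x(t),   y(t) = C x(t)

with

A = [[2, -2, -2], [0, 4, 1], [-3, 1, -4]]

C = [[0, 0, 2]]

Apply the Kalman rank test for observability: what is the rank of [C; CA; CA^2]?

CA = [[-6, 2, -8]]
CA^2 = [[12, 12, 46]]
Observability matrix O = [C; CA; CA^2] = [[0, 0, 2], [-6, 2, -8], [12, 12, 46]]
det(O) = 0·(2·46 - (-8)·12) - 0·((-6)·46 - (-8)·12) + 2·((-6)·12 - 2·12) = 0·188 - 0·(-180) + 2·(-96) = -192 ≠ 0, so rank(O) = 3.
rank(O) = 3 = n, so the pair (A, C) is completely observable.

3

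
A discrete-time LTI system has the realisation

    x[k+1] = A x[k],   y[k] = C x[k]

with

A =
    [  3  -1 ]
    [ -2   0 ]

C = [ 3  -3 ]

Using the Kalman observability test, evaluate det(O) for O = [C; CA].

36

CA = [[15, -3]]
Observability matrix O = [C; CA] = [[3, -3], [15, -3]]
det(O) = 3·(-3) - (-3)·15 = -9 - (-45) = 36
Since det(O) ≠ 0, rank(O) = 2 and the system is completely observable.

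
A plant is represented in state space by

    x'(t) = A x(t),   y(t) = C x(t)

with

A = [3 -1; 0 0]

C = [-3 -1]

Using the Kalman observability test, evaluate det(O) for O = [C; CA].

CA = [[-9, 3]]
Observability matrix O = [C; CA] = [[-3, -1], [-9, 3]]
det(O) = (-3)·3 - (-1)·(-9) = -9 - 9 = -18
Since det(O) ≠ 0, rank(O) = 2 and the system is completely observable.

-18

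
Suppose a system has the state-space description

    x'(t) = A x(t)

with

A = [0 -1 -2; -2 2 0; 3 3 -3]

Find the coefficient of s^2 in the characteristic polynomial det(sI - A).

Expand det(sI - A) for the 3×3 matrix.
p(s) = s^3 + s^2 - 2s - 30.
(Check: constant term = det(-A) = (-1)^3 det A = -30; coefficient of s^2 = -tr A = 1.)
The coefficient of s^2 is 1.

1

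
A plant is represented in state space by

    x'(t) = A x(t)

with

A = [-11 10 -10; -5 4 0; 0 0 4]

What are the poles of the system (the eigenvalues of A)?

-6, -1, 4

det(sI - A) = s^3 - (tr A)s^2 + (M11 + M22 + M33)s - det A, where Mii is the 2×2 principal minor of A obtained by deleting row i and column i.
tr A = (-11) + 4 + 4 = -3; M11 = 4·4 - 0·0 = 16 - 0 = 16; M22 = (-11)·4 - (-10)·0 = -44 - 0 = -44; M33 = (-11)·4 - 10·(-5) = -44 - (-50) = 6; sum of minors = -22.
det A = (-11)·(4·4 - 0·0) - 10·((-5)·4 - 0·0) + (-10)·((-5)·0 - 4·0) = (-11)·16 - 10·(-20) + (-10)·0 = 24.
So p(s) = det(sI - A) = s^3 + 3s^2 - 22s - 24.
Rational-root test: any integer root divides -24. Testing small divisors, s = -1 works: p(-1) = -1 + 3 + 22 + (-24) = 0, so (s + 1) is a factor.
Dividing, p(s) = (s + 1)(s^2 + 2s - 24).
Factor s^2 + 2s - 24: two numbers with sum -2 and product -24 are 4 and -6, so s^2 + 2s - 24 = (s - 4)(s + 6).
Hence p(s) = (s - 4) (s + 1) (s + 6), with roots -6, -1, 4.
At least one eigenvalue has non-negative real part, so the system is not asymptotically stable.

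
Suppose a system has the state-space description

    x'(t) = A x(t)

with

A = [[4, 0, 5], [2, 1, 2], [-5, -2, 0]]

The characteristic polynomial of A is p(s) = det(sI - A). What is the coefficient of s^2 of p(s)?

Expand det(sI - A) for the 3×3 matrix.
p(s) = s^3 - 5s^2 + 33s - 21.
(Check: constant term = det(-A) = (-1)^3 det A = -21; coefficient of s^2 = -tr A = -5.)
The coefficient of s^2 is -5.

-5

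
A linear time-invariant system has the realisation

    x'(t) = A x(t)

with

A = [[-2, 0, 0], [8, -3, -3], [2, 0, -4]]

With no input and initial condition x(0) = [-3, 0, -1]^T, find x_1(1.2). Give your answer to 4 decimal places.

det(sI - A) = s^3 - (tr A)s^2 + (M11 + M22 + M33)s - det A, where Mii is the 2×2 principal minor of A obtained by deleting row i and column i.
tr A = (-2) + (-3) + (-4) = -9; M11 = (-3)·(-4) - (-3)·0 = 12 - 0 = 12; M22 = (-2)·(-4) - 0·2 = 8 - 0 = 8; M33 = (-2)·(-3) - 0·8 = 6 - 0 = 6; sum of minors = 26.
det A = (-2)·((-3)·(-4) - (-3)·0) - 0·(8·(-4) - (-3)·2) + 0·(8·0 - (-3)·2) = (-2)·12 - 0·(-26) + 0·6 = -24.
So p(s) = det(sI - A) = s^3 + 9s^2 + 26s + 24.
Rational-root test: any integer root divides 24. Testing small divisors, s = -2 works: p(-2) = -8 + 36 + (-52) + 24 = 0, so (s + 2) is a factor.
Dividing, p(s) = (s + 2)(s^2 + 7s + 12).
Factor s^2 + 7s + 12: two numbers with sum -7 and product 12 are -3 and -4, so s^2 + 7s + 12 = (s + 3)(s + 4).
Hence p(s) = (s + 2) (s + 3) (s + 4), with roots -4, -3, -2.
The eigenvalues -4, -3, -2 are distinct and real, so A is diagonalisable and x(t) = e^{At} x(0) = V diag(e^{λ_i t}) V^{-1} x(0), where the columns of V are the eigenvectors.
λ = -4: A - (-4)I = [[2, 0, 0], [8, 1, -3], [2, 0, 0]]. v must be orthogonal to every row; (row 1) × (row 2) = [0, 6, 2], so take v_1 = [0, 3, 1]^T.
λ = -3: A - (-3)I = [[1, 0, 0], [8, 0, -3], [2, 0, -1]]. v must be orthogonal to every row; (row 1) × (row 2) = [0, 3, 0], so take v_2 = [0, 1, 0]^T.
λ = -2: A - (-2)I = [[0, 0, 0], [8, -1, -3], [2, 0, -2]]. v must be orthogonal to every row; (row 2) × (row 3) = [2, 10, 2], so take v_3 = [1, 5, 1]^T.
V = [v_1 v_2 v_3] = [[0, 0, 1], [3, 1, 5], [1, 0, 1]] has det V = -1, so V^{-1} = adj(V)/det V = [[-1, 0, 1], [-2, 1, -3], [1, 0, 0]].
Modal coordinates z(0) = V^{-1} x(0): (-1)·(-3) + 0·0 + 1·(-1) = 2; (-2)·(-3) + 1·0 + (-3)·(-1) = 9; 1·(-3) + 0·0 + 0·(-1) = -3; so z(0) = [2, 9, -3]^T.
x_1(t) = Σ_i (v_i)_1 · z_i(0) · e^{λ_i t} (row 1 of V times the modal terms).
x_1(1.2) = 0·2·e^{-4·1.2} + 0·9·e^{-3·1.2} + 1·(-3)·e^{-2·1.2} = 0·0.008230 + 0·0.027324 + (-3)·0.090718 = -0.2722.

-0.2722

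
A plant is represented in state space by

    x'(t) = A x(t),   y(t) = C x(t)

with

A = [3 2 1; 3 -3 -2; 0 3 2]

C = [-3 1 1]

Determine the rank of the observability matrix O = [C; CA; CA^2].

3

CA = [[-6, -6, -3]]
CA^2 = [[-36, -3, 0]]
Observability matrix O = [C; CA; CA^2] = [[-3, 1, 1], [-6, -6, -3], [-36, -3, 0]]
det(O) = (-3)·((-6)·0 - (-3)·(-3)) - 1·((-6)·0 - (-3)·(-36)) + 1·((-6)·(-3) - (-6)·(-36)) = (-3)·(-9) - 1·(-108) + 1·(-198) = -63 ≠ 0, so rank(O) = 3.
rank(O) = 3 = n, so the pair (A, C) is completely observable.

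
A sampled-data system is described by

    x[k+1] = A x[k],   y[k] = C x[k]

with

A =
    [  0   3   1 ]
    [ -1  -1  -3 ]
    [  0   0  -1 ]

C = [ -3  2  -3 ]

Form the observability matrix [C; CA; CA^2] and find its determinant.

814

CA = [[-2, -11, -6]]
CA^2 = [[11, 5, 37]]
Observability matrix O = [C; CA; CA^2] = [[-3, 2, -3], [-2, -11, -6], [11, 5, 37]]
Expanding along the first row, det(O) = (-3)·((-11)·37 - (-6)·5) - 2·((-2)·37 - (-6)·11) + (-3)·((-2)·5 - (-11)·11) = (-3)·(-377) - 2·(-8) + (-3)·111 = 814
Since det(O) ≠ 0, rank(O) = 3 and the system is completely observable.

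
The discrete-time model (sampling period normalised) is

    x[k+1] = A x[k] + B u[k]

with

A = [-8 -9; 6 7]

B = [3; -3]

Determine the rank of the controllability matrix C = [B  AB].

1

AB = [[3], [-3]]
Controllability matrix C = [B  AB] = [[3, 3], [-3, -3]]
Every column of C is a scalar multiple of column 1 = [3, -3] (multipliers 1, 1), so the columns span a one-dimensional space.
C ≠ 0, hence rank(C) = 1.
rank(C) = 1 < n = 2, so the pair (A, B) is not completely controllable.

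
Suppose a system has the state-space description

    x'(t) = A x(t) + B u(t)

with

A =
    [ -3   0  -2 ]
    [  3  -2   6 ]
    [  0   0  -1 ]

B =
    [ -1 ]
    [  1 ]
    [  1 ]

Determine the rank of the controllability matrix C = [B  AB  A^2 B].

2

AB = [[1], [1], [-1]]
A^2B = [[-1], [-5], [1]]
Controllability matrix C = [B  AB  A^2B] = [[-1, 1, -1], [1, 1, -5], [1, -1, 1]]
The rows r1, r2, r3 of C are linearly dependent: r1 + r3 = 0 (check each entry), so rank(C) ≤ 2.
The 2×2 minor from rows 1, 2, columns 1, 2 is (-1)·1 - 1·1 = -1 - 1 = -2 ≠ 0, so rank(C) = 2.
rank(C) = 2 < n = 3, so the pair (A, B) is not completely controllable.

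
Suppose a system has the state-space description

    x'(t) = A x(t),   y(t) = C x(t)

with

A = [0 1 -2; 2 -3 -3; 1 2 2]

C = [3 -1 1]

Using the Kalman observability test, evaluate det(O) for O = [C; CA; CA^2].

CA = [[-1, 8, -1]]
CA^2 = [[15, -27, -24]]
Observability matrix O = [C; CA; CA^2] = [[3, -1, 1], [-1, 8, -1], [15, -27, -24]]
Expanding along the first row, det(O) = 3·(8·(-24) - (-1)·(-27)) - (-1)·((-1)·(-24) - (-1)·15) + 1·((-1)·(-27) - 8·15) = 3·(-219) - (-1)·39 + 1·(-93) = -711
Since det(O) ≠ 0, rank(O) = 3 and the system is completely observable.

-711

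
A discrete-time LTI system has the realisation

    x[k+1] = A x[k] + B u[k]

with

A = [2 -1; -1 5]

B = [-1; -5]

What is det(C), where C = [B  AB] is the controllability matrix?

39

AB = [[3], [-24]]
Controllability matrix C = [B  AB] = [[-1, 3], [-5, -24]]
det(C) = (-1)·(-24) - 3·(-5) = 24 - (-15) = 39
Since det(C) ≠ 0, rank(C) = 2 and the system is completely controllable.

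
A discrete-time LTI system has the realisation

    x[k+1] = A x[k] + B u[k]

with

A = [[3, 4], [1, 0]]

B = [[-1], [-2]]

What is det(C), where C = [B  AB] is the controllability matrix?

-21

AB = [[-11], [-1]]
Controllability matrix C = [B  AB] = [[-1, -11], [-2, -1]]
det(C) = (-1)·(-1) - (-11)·(-2) = 1 - 22 = -21
Since det(C) ≠ 0, rank(C) = 2 and the system is completely controllable.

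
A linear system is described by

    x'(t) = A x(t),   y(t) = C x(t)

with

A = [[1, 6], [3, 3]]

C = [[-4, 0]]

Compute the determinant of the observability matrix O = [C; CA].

CA = [[-4, -24]]
Observability matrix O = [C; CA] = [[-4, 0], [-4, -24]]
det(O) = (-4)·(-24) - 0·(-4) = 96 - 0 = 96
Since det(O) ≠ 0, rank(O) = 2 and the system is completely observable.

96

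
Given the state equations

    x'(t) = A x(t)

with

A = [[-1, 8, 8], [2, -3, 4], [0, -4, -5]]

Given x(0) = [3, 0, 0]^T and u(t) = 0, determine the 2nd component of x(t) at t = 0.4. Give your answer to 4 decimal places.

1.1074

det(sI - A) = s^3 - (tr A)s^2 + (M11 + M22 + M33)s - det A, where Mii is the 2×2 principal minor of A obtained by deleting row i and column i.
tr A = (-1) + (-3) + (-5) = -9; M11 = (-3)·(-5) - 4·(-4) = 15 - (-16) = 31; M22 = (-1)·(-5) - 8·0 = 5 - 0 = 5; M33 = (-1)·(-3) - 8·2 = 3 - 16 = -13; sum of minors = 23.
det A = (-1)·((-3)·(-5) - 4·(-4)) - 8·(2·(-5) - 4·0) + 8·(2·(-4) - (-3)·0) = (-1)·31 - 8·(-10) + 8·(-8) = -15.
So p(s) = det(sI - A) = s^3 + 9s^2 + 23s + 15.
Rational-root test: any integer root divides 15. Testing small divisors, s = -1 works: p(-1) = -1 + 9 + (-23) + 15 = 0, so (s + 1) is a factor.
Dividing, p(s) = (s + 1)(s^2 + 8s + 15).
Factor s^2 + 8s + 15: two numbers with sum -8 and product 15 are -3 and -5, so s^2 + 8s + 15 = (s + 3)(s + 5).
Hence p(s) = (s + 1) (s + 3) (s + 5), with roots -5, -3, -1.
The eigenvalues -5, -3, -1 are distinct and real, so A is diagonalisable and x(t) = e^{At} x(0) = V diag(e^{λ_i t}) V^{-1} x(0), where the columns of V are the eigenvectors.
λ = -5: A - (-5)I = [[4, 8, 8], [2, 2, 4], [0, -4, 0]]. v must be orthogonal to every row; (row 1) × (row 2) = [16, 0, -8], so take v_1 = [-2, 0, 1]^T.
λ = -3: A - (-3)I = [[2, 8, 8], [2, 0, 4], [0, -4, -2]]. v must be orthogonal to every row; (row 1) × (row 2) = [32, 8, -16], so take v_2 = [4, 1, -2]^T.
λ = -1: A - (-1)I = [[0, 8, 8], [2, -2, 4], [0, -4, -4]]. v must be orthogonal to every row; (row 1) × (row 2) = [48, 16, -16], so take v_3 = [3, 1, -1]^T.
V = [v_1 v_2 v_3] = [[-2, 4, 3], [0, 1, 1], [1, -2, -1]] has det V = -1, so V^{-1} = adj(V)/det V = [[-1, 2, -1], [-1, 1, -2], [1, 0, 2]].
Modal coordinates z(0) = V^{-1} x(0): (-1)·3 + 2·0 + (-1)·0 = -3; (-1)·3 + 1·0 + (-2)·0 = -3; 1·3 + 0·0 + 2·0 = 3; so z(0) = [-3, -3, 3]^T.
x_2(t) = Σ_i (v_i)_2 · z_i(0) · e^{λ_i t} (row 2 of V times the modal terms).
x_2(0.4) = 0·(-3)·e^{-5·0.4} + 1·(-3)·e^{-3·0.4} + 1·3·e^{-1·0.4} = 0·0.135335 + (-3)·0.301194 + 3·0.670320 = 1.1074.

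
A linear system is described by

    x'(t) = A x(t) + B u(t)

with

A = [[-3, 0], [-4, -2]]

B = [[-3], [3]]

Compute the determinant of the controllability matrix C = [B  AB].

AB = [[9], [6]]
Controllability matrix C = [B  AB] = [[-3, 9], [3, 6]]
det(C) = (-3)·6 - 9·3 = -18 - 27 = -45
Since det(C) ≠ 0, rank(C) = 2 and the system is completely controllable.

-45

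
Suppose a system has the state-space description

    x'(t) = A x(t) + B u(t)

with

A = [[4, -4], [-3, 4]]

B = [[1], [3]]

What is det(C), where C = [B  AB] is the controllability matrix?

AB = [[-8], [9]]
Controllability matrix C = [B  AB] = [[1, -8], [3, 9]]
det(C) = 1·9 - (-8)·3 = 9 - (-24) = 33
Since det(C) ≠ 0, rank(C) = 2 and the system is completely controllable.

33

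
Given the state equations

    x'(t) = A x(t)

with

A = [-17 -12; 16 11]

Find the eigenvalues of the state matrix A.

det(sI - A) = s^2 - (tr A)s + det A, with tr A = (-17) + 11 = -6 and det A = (-17)·11 - (-12)·16 = -187 - (-192) = 5.
So p(s) = det(sI - A) = s^2 + 6s + 5.
Factor s^2 + 6s + 5: two numbers with sum -6 and product 5 are -1 and -5, so s^2 + 6s + 5 = (s + 1)(s + 5).
Hence p(s) = (s + 1) (s + 5), with roots -5, -1.
All eigenvalues have negative real part, so the system is asymptotically stable.

-5, -1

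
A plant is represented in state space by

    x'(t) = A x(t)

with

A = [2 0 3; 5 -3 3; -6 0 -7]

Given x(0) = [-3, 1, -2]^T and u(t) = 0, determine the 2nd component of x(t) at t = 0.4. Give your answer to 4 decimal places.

-3.1483

det(sI - A) = s^3 - (tr A)s^2 + (M11 + M22 + M33)s - det A, where Mii is the 2×2 principal minor of A obtained by deleting row i and column i.
tr A = 2 + (-3) + (-7) = -8; M11 = (-3)·(-7) - 3·0 = 21 - 0 = 21; M22 = 2·(-7) - 3·(-6) = -14 - (-18) = 4; M33 = 2·(-3) - 0·5 = -6 - 0 = -6; sum of minors = 19.
det A = 2·((-3)·(-7) - 3·0) - 0·(5·(-7) - 3·(-6)) + 3·(5·0 - (-3)·(-6)) = 2·21 - 0·(-17) + 3·(-18) = -12.
So p(s) = det(sI - A) = s^3 + 8s^2 + 19s + 12.
Rational-root test: any integer root divides 12. Testing small divisors, s = -1 works: p(-1) = -1 + 8 + (-19) + 12 = 0, so (s + 1) is a factor.
Dividing, p(s) = (s + 1)(s^2 + 7s + 12).
Factor s^2 + 7s + 12: two numbers with sum -7 and product 12 are -3 and -4, so s^2 + 7s + 12 = (s + 3)(s + 4).
Hence p(s) = (s + 1) (s + 3) (s + 4), with roots -4, -3, -1.
The eigenvalues -4, -3, -1 are distinct and real, so A is diagonalisable and x(t) = e^{At} x(0) = V diag(e^{λ_i t}) V^{-1} x(0), where the columns of V are the eigenvectors.
λ = -4: A - (-4)I = [[6, 0, 3], [5, 1, 3], [-6, 0, -3]]. v must be orthogonal to every row; (row 1) × (row 2) = [-3, -3, 6], so take v_1 = [-1, -1, 2]^T.
λ = -3: A - (-3)I = [[5, 0, 3], [5, 0, 3], [-6, 0, -4]]. v must be orthogonal to every row; (row 1) × (row 3) = [0, 2, 0], so take v_2 = [0, 1, 0]^T.
λ = -1: A - (-1)I = [[3, 0, 3], [5, -2, 3], [-6, 0, -6]]. v must be orthogonal to every row; (row 1) × (row 2) = [6, 6, -6], so take v_3 = [1, 1, -1]^T.
V = [v_1 v_2 v_3] = [[-1, 0, 1], [-1, 1, 1], [2, 0, -1]] has det V = -1, so V^{-1} = adj(V)/det V = [[1, 0, 1], [-1, 1, 0], [2, 0, 1]].
Modal coordinates z(0) = V^{-1} x(0): 1·(-3) + 0·1 + 1·(-2) = -5; (-1)·(-3) + 1·1 + 0·(-2) = 4; 2·(-3) + 0·1 + 1·(-2) = -8; so z(0) = [-5, 4, -8]^T.
x_2(t) = Σ_i (v_i)_2 · z_i(0) · e^{λ_i t} (row 2 of V times the modal terms).
x_2(0.4) = (-1)·(-5)·e^{-4·0.4} + 1·4·e^{-3·0.4} + 1·(-8)·e^{-1·0.4} = 5·0.201897 + 4·0.301194 + (-8)·0.670320 = -3.1483.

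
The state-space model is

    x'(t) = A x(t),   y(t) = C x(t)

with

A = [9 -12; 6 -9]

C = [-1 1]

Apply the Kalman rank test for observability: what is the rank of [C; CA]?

CA = [[-3, 3]]
Observability matrix O = [C; CA] = [[-1, 1], [-3, 3]]
Every row of O is a scalar multiple of row 1 = [-1, 1] (multipliers 1, 3), so the rows span a one-dimensional space.
O ≠ 0, hence rank(O) = 1.
rank(O) = 1 < n = 2, so the pair (A, C) is not completely observable.

1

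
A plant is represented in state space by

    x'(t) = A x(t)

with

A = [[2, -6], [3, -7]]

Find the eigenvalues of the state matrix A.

-4, -1

det(sI - A) = s^2 - (tr A)s + det A, with tr A = 2 + (-7) = -5 and det A = 2·(-7) - (-6)·3 = -14 - (-18) = 4.
So p(s) = det(sI - A) = s^2 + 5s + 4.
Factor s^2 + 5s + 4: two numbers with sum -5 and product 4 are -1 and -4, so s^2 + 5s + 4 = (s + 1)(s + 4).
Hence p(s) = (s + 1) (s + 4), with roots -4, -1.
All eigenvalues have negative real part, so the system is asymptotically stable.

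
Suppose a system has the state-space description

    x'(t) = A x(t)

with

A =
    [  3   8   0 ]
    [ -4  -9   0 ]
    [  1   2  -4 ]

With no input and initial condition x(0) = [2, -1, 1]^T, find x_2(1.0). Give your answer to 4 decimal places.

det(sI - A) = s^3 - (tr A)s^2 + (M11 + M22 + M33)s - det A, where Mii is the 2×2 principal minor of A obtained by deleting row i and column i.
tr A = 3 + (-9) + (-4) = -10; M11 = (-9)·(-4) - 0·2 = 36 - 0 = 36; M22 = 3·(-4) - 0·1 = -12 - 0 = -12; M33 = 3·(-9) - 8·(-4) = -27 - (-32) = 5; sum of minors = 29.
det A = 3·((-9)·(-4) - 0·2) - 8·((-4)·(-4) - 0·1) + 0·((-4)·2 - (-9)·1) = 3·36 - 8·16 + 0·1 = -20.
So p(s) = det(sI - A) = s^3 + 10s^2 + 29s + 20.
Rational-root test: any integer root divides 20. Testing small divisors, s = -1 works: p(-1) = -1 + 10 + (-29) + 20 = 0, so (s + 1) is a factor.
Dividing, p(s) = (s + 1)(s^2 + 9s + 20).
Factor s^2 + 9s + 20: two numbers with sum -9 and product 20 are -4 and -5, so s^2 + 9s + 20 = (s + 4)(s + 5).
Hence p(s) = (s + 1) (s + 4) (s + 5), with roots -5, -4, -1.
The eigenvalues -5, -4, -1 are distinct and real, so A is diagonalisable and x(t) = e^{At} x(0) = V diag(e^{λ_i t}) V^{-1} x(0), where the columns of V are the eigenvectors.
λ = -5: A - (-5)I = [[8, 8, 0], [-4, -4, 0], [1, 2, 1]]. v must be orthogonal to every row; (row 1) × (row 3) = [8, -8, 8], so take v_1 = [-1, 1, -1]^T.
λ = -4: A - (-4)I = [[7, 8, 0], [-4, -5, 0], [1, 2, 0]]. v must be orthogonal to every row; (row 1) × (row 2) = [0, 0, -3], so take v_2 = [0, 0, 1]^T.
λ = -1: A - (-1)I = [[4, 8, 0], [-4, -8, 0], [1, 2, -3]]. v must be orthogonal to every row; (row 1) × (row 3) = [-24, 12, 0], so take v_3 = [-2, 1, 0]^T.
V = [v_1 v_2 v_3] = [[-1, 0, -2], [1, 0, 1], [-1, 1, 0]] has det V = -1, so V^{-1} = adj(V)/det V = [[1, 2, 0], [1, 2, 1], [-1, -1, 0]].
Modal coordinates z(0) = V^{-1} x(0): 1·2 + 2·(-1) + 0·1 = 0; 1·2 + 2·(-1) + 1·1 = 1; (-1)·2 + (-1)·(-1) + 0·1 = -1; so z(0) = [0, 1, -1]^T.
x_2(t) = Σ_i (v_i)_2 · z_i(0) · e^{λ_i t} (row 2 of V times the modal terms).
x_2(1.0) = 1·0·e^{-5·1.0} + 0·1·e^{-4·1.0} + 1·(-1)·e^{-1·1.0} = 0·0.006738 + 0·0.018316 + (-1)·0.367879 = -0.3679.

-0.3679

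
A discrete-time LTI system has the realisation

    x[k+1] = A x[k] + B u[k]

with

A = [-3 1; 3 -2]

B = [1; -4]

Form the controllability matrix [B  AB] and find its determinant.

AB = [[-7], [11]]
Controllability matrix C = [B  AB] = [[1, -7], [-4, 11]]
det(C) = 1·11 - (-7)·(-4) = 11 - 28 = -17
Since det(C) ≠ 0, rank(C) = 2 and the system is completely controllable.

-17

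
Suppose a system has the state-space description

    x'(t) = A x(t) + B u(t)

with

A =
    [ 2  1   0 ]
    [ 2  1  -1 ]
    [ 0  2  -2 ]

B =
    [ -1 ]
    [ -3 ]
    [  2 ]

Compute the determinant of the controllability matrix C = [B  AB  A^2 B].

-656

AB = [[-5], [-7], [-10]]
A^2B = [[-17], [-7], [6]]
Controllability matrix C = [B  AB  A^2B] = [[-1, -5, -17], [-3, -7, -7], [2, -10, 6]]
Expanding along the first row, det(C) = (-1)·((-7)·6 - (-7)·(-10)) - (-5)·((-3)·6 - (-7)·2) + (-17)·((-3)·(-10) - (-7)·2) = (-1)·(-112) - (-5)·(-4) + (-17)·44 = -656
Since det(C) ≠ 0, rank(C) = 3 and the system is completely controllable.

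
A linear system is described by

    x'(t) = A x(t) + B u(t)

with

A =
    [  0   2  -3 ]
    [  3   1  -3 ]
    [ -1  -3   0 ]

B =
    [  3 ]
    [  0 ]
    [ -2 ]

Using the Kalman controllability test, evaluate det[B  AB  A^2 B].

-1251

AB = [[6], [15], [-3]]
A^2B = [[39], [42], [-51]]
Controllability matrix C = [B  AB  A^2B] = [[3, 6, 39], [0, 15, 42], [-2, -3, -51]]
Expanding along the first row, det(C) = 3·(15·(-51) - 42·(-3)) - 6·(0·(-51) - 42·(-2)) + 39·(0·(-3) - 15·(-2)) = 3·(-639) - 6·84 + 39·30 = -1251
Since det(C) ≠ 0, rank(C) = 3 and the system is completely controllable.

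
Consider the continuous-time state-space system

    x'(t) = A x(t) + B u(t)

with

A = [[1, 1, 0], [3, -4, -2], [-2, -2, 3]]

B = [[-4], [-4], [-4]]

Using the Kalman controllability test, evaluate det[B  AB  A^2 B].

AB = [[-8], [12], [4]]
A^2B = [[4], [-80], [4]]
Controllability matrix C = [B  AB  A^2B] = [[-4, -8, 4], [-4, 12, -80], [-4, 4, 4]]
Expanding along the first row, det(C) = (-4)·(12·4 - (-80)·4) - (-8)·((-4)·4 - (-80)·(-4)) + 4·((-4)·4 - 12·(-4)) = (-4)·368 - (-8)·(-336) + 4·32 = -4032
Since det(C) ≠ 0, rank(C) = 3 and the system is completely controllable.

-4032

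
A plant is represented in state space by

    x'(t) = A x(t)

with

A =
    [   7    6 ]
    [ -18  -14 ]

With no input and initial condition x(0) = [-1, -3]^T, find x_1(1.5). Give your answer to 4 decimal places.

-0.4929

det(sI - A) = s^2 - (tr A)s + det A, with tr A = 7 + (-14) = -7 and det A = 7·(-14) - 6·(-18) = -98 - (-108) = 10.
So p(s) = det(sI - A) = s^2 + 7s + 10.
Factor s^2 + 7s + 10: two numbers with sum -7 and product 10 are -2 and -5, so s^2 + 7s + 10 = (s + 2)(s + 5).
Hence p(s) = (s + 2) (s + 5), with roots -5, -2.
The eigenvalues -5, -2 are distinct and real, so A is diagonalisable and x(t) = e^{At} x(0) = V diag(e^{λ_i t}) V^{-1} x(0), where the columns of V are the eigenvectors.
λ = -5: A - (-5)I = [[12, 6], [-18, -9]]. Row 1 gives 12·v1 + 6·v2 = 0, so take v_1 = [1, -2]^T.
λ = -2: A - (-2)I = [[9, 6], [-18, -12]]. Row 1 gives 9·v1 + 6·v2 = 0, so take v_2 = [2, -3]^T.
V = [v_1 v_2] = [[1, 2], [-2, -3]] has det V = 1, so V^{-1} = adj(V)/det V = [[-3, -2], [2, 1]].
Modal coordinates z(0) = V^{-1} x(0): (-3)·(-1) + (-2)·(-3) = 9; 2·(-1) + 1·(-3) = -5; so z(0) = [9, -5]^T.
x_1(t) = Σ_i (v_i)_1 · z_i(0) · e^{λ_i t} (row 1 of V times the modal terms).
x_1(1.5) = 1·9·e^{-5·1.5} + 2·(-5)·e^{-2·1.5} = 9·0.000553 + (-10)·0.049787 = -0.4929.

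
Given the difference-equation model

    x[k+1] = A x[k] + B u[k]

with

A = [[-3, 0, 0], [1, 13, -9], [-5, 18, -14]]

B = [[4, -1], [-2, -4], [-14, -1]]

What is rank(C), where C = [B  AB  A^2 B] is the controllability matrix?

AB = [[-12, 3], [104, -44], [140, -53]]
A^2B = [[36, -9], [80, -92], [-28, -65]]
Controllability matrix C = [B  AB  A^2B] = [[4, -1, -12, 3, 36, -9], [-2, -4, 104, -44, 80, -92], [-14, -1, 140, -53, -28, -65]]
The rows r1, r2, r3 of C are linearly dependent: 3·r1 - r2 + r3 = 0 (check each entry), so rank(C) ≤ 2.
The 2×2 minor from rows 1, 2, columns 1, 2 is 4·(-4) - (-1)·(-2) = -16 - 2 = -18 ≠ 0, so rank(C) = 2.
rank(C) = 2 < n = 3, so the pair (A, B) is not completely controllable.

2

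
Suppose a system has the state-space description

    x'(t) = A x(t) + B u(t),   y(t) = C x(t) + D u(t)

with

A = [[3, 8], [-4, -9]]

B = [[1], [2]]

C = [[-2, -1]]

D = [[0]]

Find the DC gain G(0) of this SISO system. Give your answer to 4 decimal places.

-8.0000

G(0) = C(-A)^{-1}B + D = -C A^{-1} B + D.
det A = 5, so A^{-1} = (1/5)·adj(A) = [[-9/5, -8/5], [4/5, 3/5]]
A^{-1} B = [-5, 2]^T
C A^{-1} B = 8
G(0) = D - C A^{-1} B = 0 - (8) = -8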